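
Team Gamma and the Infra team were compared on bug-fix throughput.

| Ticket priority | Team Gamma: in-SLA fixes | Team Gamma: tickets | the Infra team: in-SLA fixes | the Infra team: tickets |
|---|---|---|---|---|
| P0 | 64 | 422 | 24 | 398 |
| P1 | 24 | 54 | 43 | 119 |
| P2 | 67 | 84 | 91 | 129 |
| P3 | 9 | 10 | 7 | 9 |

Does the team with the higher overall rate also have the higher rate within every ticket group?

Yes

P0: Team Gamma 64/422 = 15.2%, the Infra team 24/398 = 6.0% → Team Gamma
P1: Team Gamma 24/54 = 44.4%, the Infra team 43/119 = 36.1% → Team Gamma
P2: Team Gamma 67/84 = 79.8%, the Infra team 91/129 = 70.5% → Team Gamma
P3: Team Gamma 9/10 = 90.0%, the Infra team 7/9 = 77.8% → Team Gamma
Overall: Team Gamma 164/570 = 28.8%, the Infra team 165/655 = 25.2% → Team Gamma
Team Gamma wins overall and in every ticket group — no reversal.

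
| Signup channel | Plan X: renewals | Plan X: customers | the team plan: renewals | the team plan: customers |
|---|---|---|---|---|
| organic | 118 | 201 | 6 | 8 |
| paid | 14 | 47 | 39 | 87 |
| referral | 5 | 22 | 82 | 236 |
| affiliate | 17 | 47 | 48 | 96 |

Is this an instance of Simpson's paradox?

Yes

Organic: Plan X 118/201 = 58.7%, the team plan 6/8 = 75.0% → the team plan
Paid: Plan X 14/47 = 29.8%, the team plan 39/87 = 44.8% → the team plan
Referral: Plan X 5/22 = 22.7%, the team plan 82/236 = 34.7% → the team plan
Affiliate: Plan X 17/47 = 36.2%, the team plan 48/96 = 50.0% → the team plan
Overall: Plan X 154/317 = 48.6%, the team plan 175/427 = 41.0% → Plan X
The team plan wins each signup group but Plan X wins overall — the comparison reverses. The team plan's customers skew toward referral, which has a lower base rate.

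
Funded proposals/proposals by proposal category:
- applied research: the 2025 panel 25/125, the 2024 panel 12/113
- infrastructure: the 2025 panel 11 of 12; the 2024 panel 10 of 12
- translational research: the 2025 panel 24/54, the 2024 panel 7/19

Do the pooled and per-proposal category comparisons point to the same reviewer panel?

Applied research: the 2025 panel 25/125 = 20.0%, the 2024 panel 12/113 = 10.6% → the 2025 panel
Infrastructure: the 2025 panel 11/12 = 91.7%, the 2024 panel 10/12 = 83.3% → the 2025 panel
Translational research: the 2025 panel 24/54 = 44.4%, the 2024 panel 7/19 = 36.8% → the 2025 panel
Overall: the 2025 panel 60/191 = 31.4%, the 2024 panel 29/144 = 20.1% → the 2025 panel
The 2025 panel wins overall and in every proposal group — no reversal.

Yes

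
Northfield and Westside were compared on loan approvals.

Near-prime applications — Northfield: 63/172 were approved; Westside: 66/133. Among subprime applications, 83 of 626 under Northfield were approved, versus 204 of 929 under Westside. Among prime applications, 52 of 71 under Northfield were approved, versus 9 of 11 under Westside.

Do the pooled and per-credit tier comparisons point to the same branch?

Yes

Near-prime: Northfield 63/172 = 36.6%, Westside 66/133 = 49.6% → Westside
Subprime: Northfield 83/626 = 13.3%, Westside 204/929 = 22.0% → Westside
Prime: Northfield 52/71 = 73.2%, Westside 9/11 = 81.8% → Westside
Overall: Northfield 198/869 = 22.8%, Westside 279/1073 = 26.0% → Westside
Westside wins overall and in every credit group — no reversal.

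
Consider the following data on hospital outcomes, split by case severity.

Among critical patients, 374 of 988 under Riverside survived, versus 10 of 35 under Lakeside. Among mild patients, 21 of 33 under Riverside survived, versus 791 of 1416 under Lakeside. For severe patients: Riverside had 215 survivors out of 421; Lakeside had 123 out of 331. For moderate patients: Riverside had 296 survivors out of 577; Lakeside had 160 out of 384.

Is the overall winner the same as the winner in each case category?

No

Critical: Riverside 374/988 = 37.9%, Lakeside 10/35 = 28.6% → Riverside
Mild: Riverside 21/33 = 63.6%, Lakeside 791/1416 = 55.9% → Riverside
Severe: Riverside 215/421 = 51.1%, Lakeside 123/331 = 37.2% → Riverside
Moderate: Riverside 296/577 = 51.3%, Lakeside 160/384 = 41.7% → Riverside
Overall: Riverside 906/2019 = 44.9%, Lakeside 1084/2166 = 50.0% → Lakeside
Riverside wins each case group but Lakeside wins overall — the comparison reverses. Riverside's patients skew toward critical, which has a lower base rate.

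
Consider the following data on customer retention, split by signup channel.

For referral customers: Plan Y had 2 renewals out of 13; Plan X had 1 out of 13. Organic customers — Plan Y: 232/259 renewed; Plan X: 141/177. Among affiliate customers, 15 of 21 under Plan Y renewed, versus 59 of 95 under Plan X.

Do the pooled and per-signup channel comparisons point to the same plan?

Yes

Referral: Plan Y 2/13 = 15.4%, Plan X 1/13 = 7.7% → Plan Y
Organic: Plan Y 232/259 = 89.6%, Plan X 141/177 = 79.7% → Plan Y
Affiliate: Plan Y 15/21 = 71.4%, Plan X 59/95 = 62.1% → Plan Y
Overall: Plan Y 249/293 = 85.0%, Plan X 201/285 = 70.5% → Plan Y
Plan Y wins overall and in every signup group — no reversal.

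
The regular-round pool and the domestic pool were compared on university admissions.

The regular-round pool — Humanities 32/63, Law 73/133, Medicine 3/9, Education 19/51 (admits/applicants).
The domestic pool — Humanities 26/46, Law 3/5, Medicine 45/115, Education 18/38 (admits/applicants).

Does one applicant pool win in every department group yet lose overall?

Humanities: the regular-round pool 32/63 = 50.8%, the domestic pool 26/46 = 56.5% → the domestic pool
Law: the regular-round pool 73/133 = 54.9%, the domestic pool 3/5 = 60.0% → the domestic pool
Medicine: the regular-round pool 3/9 = 33.3%, the domestic pool 45/115 = 39.1% → the domestic pool
Education: the regular-round pool 19/51 = 37.3%, the domestic pool 18/38 = 47.4% → the domestic pool
Overall: the regular-round pool 127/256 = 49.6%, the domestic pool 92/204 = 45.1% → the regular-round pool
The domestic pool wins each department group but the regular-round pool wins overall — the comparison reverses. The domestic pool's applicants skew toward Medicine, which has a lower base rate.

Yes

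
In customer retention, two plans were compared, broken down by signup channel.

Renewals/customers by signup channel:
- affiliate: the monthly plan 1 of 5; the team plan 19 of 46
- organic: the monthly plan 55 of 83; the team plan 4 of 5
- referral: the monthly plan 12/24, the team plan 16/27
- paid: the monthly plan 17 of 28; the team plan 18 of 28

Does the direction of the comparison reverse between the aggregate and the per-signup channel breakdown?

Yes

Affiliate: the monthly plan 1/5 = 20.0%, the team plan 19/46 = 41.3% → the team plan
Organic: the monthly plan 55/83 = 66.3%, the team plan 4/5 = 80.0% → the team plan
Referral: the monthly plan 12/24 = 50.0%, the team plan 16/27 = 59.3% → the team plan
Paid: the monthly plan 17/28 = 60.7%, the team plan 18/28 = 64.3% → the team plan
Overall: the monthly plan 85/140 = 60.7%, the team plan 57/106 = 53.8% → the monthly plan
The team plan wins each signup group but the monthly plan wins overall — the comparison reverses. The team plan's customers skew toward affiliate, which has a lower base rate.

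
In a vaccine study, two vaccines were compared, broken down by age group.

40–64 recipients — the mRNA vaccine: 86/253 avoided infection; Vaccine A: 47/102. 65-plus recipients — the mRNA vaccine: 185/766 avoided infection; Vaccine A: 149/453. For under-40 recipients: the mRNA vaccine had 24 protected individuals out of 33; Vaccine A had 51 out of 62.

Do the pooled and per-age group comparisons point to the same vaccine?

40–64: the mRNA vaccine 86/253 = 34.0%, Vaccine A 47/102 = 46.1% → Vaccine A
65-plus: the mRNA vaccine 185/766 = 24.2%, Vaccine A 149/453 = 32.9% → Vaccine A
Under-40: the mRNA vaccine 24/33 = 72.7%, Vaccine A 51/62 = 82.3% → Vaccine A
Overall: the mRNA vaccine 295/1052 = 28.0%, Vaccine A 247/617 = 40.0% → Vaccine A
Vaccine A wins overall and in every age group — no reversal.

Yes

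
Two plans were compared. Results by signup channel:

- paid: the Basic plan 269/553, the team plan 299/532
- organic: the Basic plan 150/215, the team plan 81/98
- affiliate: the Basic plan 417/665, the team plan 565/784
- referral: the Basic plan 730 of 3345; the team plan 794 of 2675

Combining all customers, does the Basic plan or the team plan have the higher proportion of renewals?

the team plan

Paid: the Basic plan 269/553 = 48.6%, the team plan 299/532 = 56.2% → the team plan
Organic: the Basic plan 150/215 = 69.8%, the team plan 81/98 = 82.7% → the team plan
Affiliate: the Basic plan 417/665 = 62.7%, the team plan 565/784 = 72.1% → the team plan
Referral: the Basic plan 730/3345 = 21.8%, the team plan 794/2675 = 29.7% → the team plan
Overall: the Basic plan 1566/4778 = 32.8%, the team plan 1739/4089 = 42.5% → the team plan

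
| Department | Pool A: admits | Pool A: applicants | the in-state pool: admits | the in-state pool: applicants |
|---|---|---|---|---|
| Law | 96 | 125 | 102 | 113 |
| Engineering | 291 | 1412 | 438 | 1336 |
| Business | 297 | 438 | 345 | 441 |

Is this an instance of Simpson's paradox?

No

Law: Pool A 96/125 = 76.8%, the in-state pool 102/113 = 90.3% → the in-state pool
Engineering: Pool A 291/1412 = 20.6%, the in-state pool 438/1336 = 32.8% → the in-state pool
Business: Pool A 297/438 = 67.8%, the in-state pool 345/441 = 78.2% → the in-state pool
Overall: Pool A 684/1975 = 34.6%, the in-state pool 885/1890 = 46.8% → the in-state pool
The in-state pool wins overall and in every department group — no reversal.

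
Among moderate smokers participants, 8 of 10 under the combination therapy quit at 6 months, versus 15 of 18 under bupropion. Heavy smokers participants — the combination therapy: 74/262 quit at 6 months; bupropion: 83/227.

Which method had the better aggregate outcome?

Moderate smokers: the combination therapy 8/10 = 80.0%, bupropion 15/18 = 83.3% → bupropion
Heavy smokers: the combination therapy 74/262 = 28.2%, bupropion 83/227 = 36.6% → bupropion
Overall: the combination therapy 82/272 = 30.1%, bupropion 98/245 = 40.0% → bupropion

bupropion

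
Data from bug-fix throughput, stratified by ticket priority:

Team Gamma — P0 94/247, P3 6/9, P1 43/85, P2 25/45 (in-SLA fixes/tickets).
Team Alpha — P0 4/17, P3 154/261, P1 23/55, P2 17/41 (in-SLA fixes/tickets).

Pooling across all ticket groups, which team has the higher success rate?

Team Alpha

P0: Team Gamma 94/247 = 38.1%, Team Alpha 4/17 = 23.5% → Team Gamma
P3: Team Gamma 6/9 = 66.7%, Team Alpha 154/261 = 59.0% → Team Gamma
P1: Team Gamma 43/85 = 50.6%, Team Alpha 23/55 = 41.8% → Team Gamma
P2: Team Gamma 25/45 = 55.6%, Team Alpha 17/41 = 41.5% → Team Gamma
Overall: Team Gamma 168/386 = 43.5%, Team Alpha 198/374 = 52.9% → Team Alpha
(Team Gamma wins every ticket group but Team Alpha wins overall — Team Gamma's tickets skew toward the low-rate P0 group.)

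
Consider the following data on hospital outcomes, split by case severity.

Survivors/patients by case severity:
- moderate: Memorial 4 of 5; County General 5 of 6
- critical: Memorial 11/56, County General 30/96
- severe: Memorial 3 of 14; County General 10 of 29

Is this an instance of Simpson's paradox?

No

Moderate: Memorial 4/5 = 80.0%, County General 5/6 = 83.3% → County General
Critical: Memorial 11/56 = 19.6%, County General 30/96 = 31.2% → County General
Severe: Memorial 3/14 = 21.4%, County General 10/29 = 34.5% → County General
Overall: Memorial 18/75 = 24.0%, County General 45/131 = 34.4% → County General
County General wins overall and in every case group — no reversal.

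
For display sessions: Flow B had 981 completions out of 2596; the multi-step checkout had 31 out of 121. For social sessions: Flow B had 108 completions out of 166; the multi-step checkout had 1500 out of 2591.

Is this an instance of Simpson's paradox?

Display: Flow B 981/2596 = 37.8%, the multi-step checkout 31/121 = 25.6% → Flow B
Social: Flow B 108/166 = 65.1%, the multi-step checkout 1500/2591 = 57.9% → Flow B
Overall: Flow B 1089/2762 = 39.4%, the multi-step checkout 1531/2712 = 56.5% → the multi-step checkout
Flow B wins each traffic group but the multi-step checkout wins overall — the comparison reverses. Flow B's sessions skew toward display, which has a lower base rate.

Yes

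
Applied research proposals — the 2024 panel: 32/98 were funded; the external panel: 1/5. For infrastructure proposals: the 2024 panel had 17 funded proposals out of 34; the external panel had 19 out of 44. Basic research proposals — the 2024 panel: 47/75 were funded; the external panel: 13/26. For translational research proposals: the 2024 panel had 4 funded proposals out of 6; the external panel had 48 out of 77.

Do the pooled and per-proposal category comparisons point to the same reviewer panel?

Applied research: the 2024 panel 32/98 = 32.7%, the external panel 1/5 = 20.0% → the 2024 panel
Infrastructure: the 2024 panel 17/34 = 50.0%, the external panel 19/44 = 43.2% → the 2024 panel
Basic research: the 2024 panel 47/75 = 62.7%, the external panel 13/26 = 50.0% → the 2024 panel
Translational research: the 2024 panel 4/6 = 66.7%, the external panel 48/77 = 62.3% → the 2024 panel
Overall: the 2024 panel 100/213 = 46.9%, the external panel 81/152 = 53.3% → the external panel
The 2024 panel wins each proposal group but the external panel wins overall — the comparison reverses. The 2024 panel's proposals skew toward applied research, which has a lower base rate.

No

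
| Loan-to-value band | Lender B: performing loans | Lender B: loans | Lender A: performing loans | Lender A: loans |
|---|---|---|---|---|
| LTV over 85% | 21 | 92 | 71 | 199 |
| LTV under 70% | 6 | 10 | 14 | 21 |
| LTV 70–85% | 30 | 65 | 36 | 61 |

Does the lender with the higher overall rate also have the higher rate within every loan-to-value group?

LTV over 85%: Lender B 21/92 = 22.8%, Lender A 71/199 = 35.7% → Lender A
LTV under 70%: Lender B 6/10 = 60.0%, Lender A 14/21 = 66.7% → Lender A
LTV 70–85%: Lender B 30/65 = 46.2%, Lender A 36/61 = 59.0% → Lender A
Overall: Lender B 57/167 = 34.1%, Lender A 121/281 = 43.1% → Lender A
Lender A wins overall and in every loan-to-value group — no reversal.

Yes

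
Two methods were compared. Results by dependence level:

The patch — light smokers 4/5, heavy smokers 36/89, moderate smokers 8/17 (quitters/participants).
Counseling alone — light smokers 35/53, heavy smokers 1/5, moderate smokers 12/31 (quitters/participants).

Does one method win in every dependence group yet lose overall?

Light smokers: the patch 4/5 = 80.0%, counseling alone 35/53 = 66.0% → the patch
Heavy smokers: the patch 36/89 = 40.4%, counseling alone 1/5 = 20.0% → the patch
Moderate smokers: the patch 8/17 = 47.1%, counseling alone 12/31 = 38.7% → the patch
Overall: the patch 48/111 = 43.2%, counseling alone 48/89 = 53.9% → counseling alone
The patch wins each dependence group but counseling alone wins overall — the comparison reverses. The patch's participants skew toward heavy smokers, which has a lower base rate.

Yes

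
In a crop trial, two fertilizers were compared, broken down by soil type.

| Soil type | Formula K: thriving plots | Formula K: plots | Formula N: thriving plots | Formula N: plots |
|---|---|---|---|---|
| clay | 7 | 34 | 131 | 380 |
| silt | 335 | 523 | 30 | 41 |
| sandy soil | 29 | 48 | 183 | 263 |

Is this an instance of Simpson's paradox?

Clay: Formula K 7/34 = 20.6%, Formula N 131/380 = 34.5% → Formula N
Silt: Formula K 335/523 = 64.1%, Formula N 30/41 = 73.2% → Formula N
Sandy soil: Formula K 29/48 = 60.4%, Formula N 183/263 = 69.6% → Formula N
Overall: Formula K 371/605 = 61.3%, Formula N 344/684 = 50.3% → Formula K
Formula N wins each soil group but Formula K wins overall — the comparison reverses. Formula N's plots skew toward clay, which has a lower base rate.

Yes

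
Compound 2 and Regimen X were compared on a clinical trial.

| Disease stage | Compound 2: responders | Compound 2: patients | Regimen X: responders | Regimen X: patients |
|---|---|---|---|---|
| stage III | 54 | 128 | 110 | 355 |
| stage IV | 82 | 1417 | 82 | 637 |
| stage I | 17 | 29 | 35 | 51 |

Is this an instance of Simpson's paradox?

No

Stage III: Compound 2 54/128 = 42.2%, Regimen X 110/355 = 31.0% → Compound 2
Stage IV: Compound 2 82/1417 = 5.8%, Regimen X 82/637 = 12.9% → Regimen X
Stage I: Compound 2 17/29 = 58.6%, Regimen X 35/51 = 68.6% → Regimen X
Overall: Compound 2 153/1574 = 9.7%, Regimen X 227/1043 = 21.8% → Regimen X
Neither sweeps: Compound 2 wins 1 of 3 groups, Regimen X wins 2. Regimen X wins overall but not every group — no Simpson reversal.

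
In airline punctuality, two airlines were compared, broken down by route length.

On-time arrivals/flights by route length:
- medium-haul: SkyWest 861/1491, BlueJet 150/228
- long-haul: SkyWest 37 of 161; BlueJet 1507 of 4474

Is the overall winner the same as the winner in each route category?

No

Medium-haul: SkyWest 861/1491 = 57.7%, BlueJet 150/228 = 65.8% → BlueJet
Long-haul: SkyWest 37/161 = 23.0%, BlueJet 1507/4474 = 33.7% → BlueJet
Overall: SkyWest 898/1652 = 54.4%, BlueJet 1657/4702 = 35.2% → SkyWest
BlueJet wins each route group but SkyWest wins overall — the comparison reverses. BlueJet's flights skew toward long-haul, which has a lower base rate.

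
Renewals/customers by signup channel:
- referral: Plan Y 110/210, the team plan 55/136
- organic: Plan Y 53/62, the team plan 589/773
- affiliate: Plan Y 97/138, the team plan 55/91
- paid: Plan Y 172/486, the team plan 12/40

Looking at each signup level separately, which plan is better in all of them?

Referral: Plan Y 110/210 = 52.4%, the team plan 55/136 = 40.4% → Plan Y
Organic: Plan Y 53/62 = 85.5%, the team plan 589/773 = 76.2% → Plan Y
Affiliate: Plan Y 97/138 = 70.3%, the team plan 55/91 = 60.4% → Plan Y
Paid: Plan Y 172/486 = 35.4%, the team plan 12/40 = 30.0% → Plan Y
Plan Y has the higher rate in all 4 groups.

Plan Y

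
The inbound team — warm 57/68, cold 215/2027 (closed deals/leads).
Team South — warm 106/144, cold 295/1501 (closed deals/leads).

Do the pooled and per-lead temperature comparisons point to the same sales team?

Warm: the inbound team 57/68 = 83.8%, Team South 106/144 = 73.6% → the inbound team
Cold: the inbound team 215/2027 = 10.6%, Team South 295/1501 = 19.7% → Team South
Overall: the inbound team 272/2095 = 13.0%, Team South 401/1645 = 24.4% → Team South
Neither sweeps: the inbound team wins 1 of 2 groups, Team South wins 1. Team South wins overall but not every group — no Simpson reversal.

No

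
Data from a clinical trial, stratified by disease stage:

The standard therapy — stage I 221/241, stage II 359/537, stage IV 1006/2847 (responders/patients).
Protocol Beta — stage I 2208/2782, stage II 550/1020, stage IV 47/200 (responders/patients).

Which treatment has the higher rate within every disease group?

Stage I: the standard therapy 221/241 = 91.7%, Protocol Beta 2208/2782 = 79.4% → the standard therapy
Stage II: the standard therapy 359/537 = 66.9%, Protocol Beta 550/1020 = 53.9% → the standard therapy
Stage IV: the standard therapy 1006/2847 = 35.3%, Protocol Beta 47/200 = 23.5% → the standard therapy
The standard therapy has the higher rate in all 3 groups.

the standard therapy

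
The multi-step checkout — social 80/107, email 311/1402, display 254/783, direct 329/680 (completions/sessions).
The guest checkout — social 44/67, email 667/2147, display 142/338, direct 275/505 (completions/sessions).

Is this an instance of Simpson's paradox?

No

Social: the multi-step checkout 80/107 = 74.8%, the guest checkout 44/67 = 65.7% → the multi-step checkout
Email: the multi-step checkout 311/1402 = 22.2%, the guest checkout 667/2147 = 31.1% → the guest checkout
Display: the multi-step checkout 254/783 = 32.4%, the guest checkout 142/338 = 42.0% → the guest checkout
Direct: the multi-step checkout 329/680 = 48.4%, the guest checkout 275/505 = 54.5% → the guest checkout
Overall: the multi-step checkout 974/2972 = 32.8%, the guest checkout 1128/3057 = 36.9% → the guest checkout
Neither sweeps: the multi-step checkout wins 1 of 4 groups, the guest checkout wins 3. The guest checkout wins overall but not every group — no Simpson reversal.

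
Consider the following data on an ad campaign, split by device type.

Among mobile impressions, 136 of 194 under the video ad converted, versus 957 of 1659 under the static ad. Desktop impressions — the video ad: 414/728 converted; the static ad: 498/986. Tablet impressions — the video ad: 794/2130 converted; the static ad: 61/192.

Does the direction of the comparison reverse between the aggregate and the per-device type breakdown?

Yes

Mobile: the video ad 136/194 = 70.1%, the static ad 957/1659 = 57.7% → the video ad
Desktop: the video ad 414/728 = 56.9%, the static ad 498/986 = 50.5% → the video ad
Tablet: the video ad 794/2130 = 37.3%, the static ad 61/192 = 31.8% → the video ad
Overall: the video ad 1344/3052 = 44.0%, the static ad 1516/2837 = 53.4% → the static ad
The video ad wins each device group but the static ad wins overall — the comparison reverses. The video ad's impressions skew toward tablet, which has a lower base rate.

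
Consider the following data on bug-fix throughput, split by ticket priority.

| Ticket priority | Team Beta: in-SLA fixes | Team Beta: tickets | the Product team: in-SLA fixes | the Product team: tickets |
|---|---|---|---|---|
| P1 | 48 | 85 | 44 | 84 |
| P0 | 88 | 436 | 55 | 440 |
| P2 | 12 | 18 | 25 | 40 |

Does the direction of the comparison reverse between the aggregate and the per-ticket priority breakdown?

No

P1: Team Beta 48/85 = 56.5%, the Product team 44/84 = 52.4% → Team Beta
P0: Team Beta 88/436 = 20.2%, the Product team 55/440 = 12.5% → Team Beta
P2: Team Beta 12/18 = 66.7%, the Product team 25/40 = 62.5% → Team Beta
Overall: Team Beta 148/539 = 27.5%, the Product team 124/564 = 22.0% → Team Beta
Team Beta wins overall and in every ticket group — no reversal.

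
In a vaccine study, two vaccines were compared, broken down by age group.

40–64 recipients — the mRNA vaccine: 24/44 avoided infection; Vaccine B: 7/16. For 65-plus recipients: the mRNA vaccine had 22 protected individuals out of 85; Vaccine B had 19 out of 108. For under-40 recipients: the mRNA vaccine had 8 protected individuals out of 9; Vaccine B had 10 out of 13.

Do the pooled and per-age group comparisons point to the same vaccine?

40–64: the mRNA vaccine 24/44 = 54.5%, Vaccine B 7/16 = 43.8% → the mRNA vaccine
65-plus: the mRNA vaccine 22/85 = 25.9%, Vaccine B 19/108 = 17.6% → the mRNA vaccine
Under-40: the mRNA vaccine 8/9 = 88.9%, Vaccine B 10/13 = 76.9% → the mRNA vaccine
Overall: the mRNA vaccine 54/138 = 39.1%, Vaccine B 36/137 = 26.3% → the mRNA vaccine
The mRNA vaccine wins overall and in every age group — no reversal.

Yes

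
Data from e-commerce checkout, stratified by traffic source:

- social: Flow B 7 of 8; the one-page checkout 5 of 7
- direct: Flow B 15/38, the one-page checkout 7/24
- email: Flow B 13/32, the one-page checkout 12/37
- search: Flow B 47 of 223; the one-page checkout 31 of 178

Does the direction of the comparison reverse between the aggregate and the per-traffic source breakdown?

Social: Flow B 7/8 = 87.5%, the one-page checkout 5/7 = 71.4% → Flow B
Direct: Flow B 15/38 = 39.5%, the one-page checkout 7/24 = 29.2% → Flow B
Email: Flow B 13/32 = 40.6%, the one-page checkout 12/37 = 32.4% → Flow B
Search: Flow B 47/223 = 21.1%, the one-page checkout 31/178 = 17.4% → Flow B
Overall: Flow B 82/301 = 27.2%, the one-page checkout 55/246 = 22.4% → Flow B
Flow B wins overall and in every traffic group — no reversal.

No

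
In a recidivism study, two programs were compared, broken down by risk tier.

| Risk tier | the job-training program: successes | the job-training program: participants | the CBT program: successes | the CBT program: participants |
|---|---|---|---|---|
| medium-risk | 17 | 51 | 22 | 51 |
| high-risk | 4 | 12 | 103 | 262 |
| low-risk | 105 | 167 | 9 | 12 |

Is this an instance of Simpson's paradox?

Yes

Medium-risk: the job-training program 17/51 = 33.3%, the CBT program 22/51 = 43.1% → the CBT program
High-risk: the job-training program 4/12 = 33.3%, the CBT program 103/262 = 39.3% → the CBT program
Low-risk: the job-training program 105/167 = 62.9%, the CBT program 9/12 = 75.0% → the CBT program
Overall: the job-training program 126/230 = 54.8%, the CBT program 134/325 = 41.2% → the job-training program
The CBT program wins each risk group but the job-training program wins overall — the comparison reverses. The CBT program's participants skew toward high-risk, which has a lower base rate.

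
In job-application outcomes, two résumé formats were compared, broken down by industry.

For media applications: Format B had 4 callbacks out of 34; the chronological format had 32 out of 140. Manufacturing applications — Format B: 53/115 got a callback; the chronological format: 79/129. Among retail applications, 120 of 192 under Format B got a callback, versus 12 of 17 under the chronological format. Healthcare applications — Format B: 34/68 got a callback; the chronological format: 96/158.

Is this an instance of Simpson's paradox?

Media: Format B 4/34 = 11.8%, the chronological format 32/140 = 22.9% → the chronological format
Manufacturing: Format B 53/115 = 46.1%, the chronological format 79/129 = 61.2% → the chronological format
Retail: Format B 120/192 = 62.5%, the chronological format 12/17 = 70.6% → the chronological format
Healthcare: Format B 34/68 = 50.0%, the chronological format 96/158 = 60.8% → the chronological format
Overall: Format B 211/409 = 51.6%, the chronological format 219/444 = 49.3% → Format B
The chronological format wins each industry group but Format B wins overall — the comparison reverses. The chronological format's applications skew toward media, which has a lower base rate.

Yes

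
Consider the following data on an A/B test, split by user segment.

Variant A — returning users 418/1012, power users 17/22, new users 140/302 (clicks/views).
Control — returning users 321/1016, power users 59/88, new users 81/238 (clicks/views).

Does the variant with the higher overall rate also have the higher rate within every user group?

Returning users: Variant A 418/1012 = 41.3%, Control 321/1016 = 31.6% → Variant A
Power users: Variant A 17/22 = 77.3%, Control 59/88 = 67.0% → Variant A
New users: Variant A 140/302 = 46.4%, Control 81/238 = 34.0% → Variant A
Overall: Variant A 575/1336 = 43.0%, Control 461/1342 = 34.4% → Variant A
Variant A wins overall and in every user group — no reversal.

Yes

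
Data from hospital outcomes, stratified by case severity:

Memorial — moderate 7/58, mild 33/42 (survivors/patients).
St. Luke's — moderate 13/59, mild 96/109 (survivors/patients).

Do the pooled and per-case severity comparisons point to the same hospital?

Yes

Moderate: Memorial 7/58 = 12.1%, St. Luke's 13/59 = 22.0% → St. Luke's
Mild: Memorial 33/42 = 78.6%, St. Luke's 96/109 = 88.1% → St. Luke's
Overall: Memorial 40/100 = 40.0%, St. Luke's 109/168 = 64.9% → St. Luke's
St. Luke's wins overall and in every case group — no reversal.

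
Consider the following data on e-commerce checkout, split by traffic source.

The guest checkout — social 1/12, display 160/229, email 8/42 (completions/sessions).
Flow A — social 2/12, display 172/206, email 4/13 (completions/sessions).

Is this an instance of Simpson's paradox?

Social: the guest checkout 1/12 = 8.3%, Flow A 2/12 = 16.7% → Flow A
Display: the guest checkout 160/229 = 69.9%, Flow A 172/206 = 83.5% → Flow A
Email: the guest checkout 8/42 = 19.0%, Flow A 4/13 = 30.8% → Flow A
Overall: the guest checkout 169/283 = 59.7%, Flow A 178/231 = 77.1% → Flow A
Flow A wins overall and in every traffic group — no reversal.

No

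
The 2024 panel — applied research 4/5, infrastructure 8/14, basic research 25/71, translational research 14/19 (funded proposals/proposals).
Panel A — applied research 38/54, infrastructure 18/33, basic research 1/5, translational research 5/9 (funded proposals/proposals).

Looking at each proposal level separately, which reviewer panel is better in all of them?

Applied research: the 2024 panel 4/5 = 80.0%, Panel A 38/54 = 70.4% → the 2024 panel
Infrastructure: the 2024 panel 8/14 = 57.1%, Panel A 18/33 = 54.5% → the 2024 panel
Basic research: the 2024 panel 25/71 = 35.2%, Panel A 1/5 = 20.0% → the 2024 panel
Translational research: the 2024 panel 14/19 = 73.7%, Panel A 5/9 = 55.6% → the 2024 panel
The 2024 panel has the higher rate in all 4 groups.

the 2024 panel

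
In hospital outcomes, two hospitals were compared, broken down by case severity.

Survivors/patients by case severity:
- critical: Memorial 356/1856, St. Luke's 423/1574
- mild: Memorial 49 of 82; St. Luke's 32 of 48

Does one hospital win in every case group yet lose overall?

No

Critical: Memorial 356/1856 = 19.2%, St. Luke's 423/1574 = 26.9% → St. Luke's
Mild: Memorial 49/82 = 59.8%, St. Luke's 32/48 = 66.7% → St. Luke's
Overall: Memorial 405/1938 = 20.9%, St. Luke's 455/1622 = 28.1% → St. Luke's
St. Luke's wins overall and in every case group — no reversal.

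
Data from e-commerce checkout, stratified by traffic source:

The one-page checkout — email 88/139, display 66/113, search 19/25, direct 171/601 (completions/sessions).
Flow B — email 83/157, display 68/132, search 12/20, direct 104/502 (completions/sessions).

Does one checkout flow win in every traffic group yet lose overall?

Email: the one-page checkout 88/139 = 63.3%, Flow B 83/157 = 52.9% → the one-page checkout
Display: the one-page checkout 66/113 = 58.4%, Flow B 68/132 = 51.5% → the one-page checkout
Search: the one-page checkout 19/25 = 76.0%, Flow B 12/20 = 60.0% → the one-page checkout
Direct: the one-page checkout 171/601 = 28.5%, Flow B 104/502 = 20.7% → the one-page checkout
Overall: the one-page checkout 344/878 = 39.2%, Flow B 267/811 = 32.9% → the one-page checkout
The one-page checkout wins overall and in every traffic group — no reversal.

No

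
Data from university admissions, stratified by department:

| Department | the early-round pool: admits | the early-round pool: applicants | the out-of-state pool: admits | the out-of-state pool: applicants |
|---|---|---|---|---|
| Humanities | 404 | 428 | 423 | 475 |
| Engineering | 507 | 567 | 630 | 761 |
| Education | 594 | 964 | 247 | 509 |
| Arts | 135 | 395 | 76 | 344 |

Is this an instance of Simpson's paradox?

No

Humanities: the early-round pool 404/428 = 94.4%, the out-of-state pool 423/475 = 89.1% → the early-round pool
Engineering: the early-round pool 507/567 = 89.4%, the out-of-state pool 630/761 = 82.8% → the early-round pool
Education: the early-round pool 594/964 = 61.6%, the out-of-state pool 247/509 = 48.5% → the early-round pool
Arts: the early-round pool 135/395 = 34.2%, the out-of-state pool 76/344 = 22.1% → the early-round pool
Overall: the early-round pool 1640/2354 = 69.7%, the out-of-state pool 1376/2089 = 65.9% → the early-round pool
The early-round pool wins overall and in every department group — no reversal.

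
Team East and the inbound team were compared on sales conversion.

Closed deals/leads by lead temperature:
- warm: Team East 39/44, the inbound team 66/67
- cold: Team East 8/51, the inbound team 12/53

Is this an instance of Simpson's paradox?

Warm: Team East 39/44 = 88.6%, the inbound team 66/67 = 98.5% → the inbound team
Cold: Team East 8/51 = 15.7%, the inbound team 12/53 = 22.6% → the inbound team
Overall: Team East 47/95 = 49.5%, the inbound team 78/120 = 65.0% → the inbound team
The inbound team wins overall and in every lead group — no reversal.

No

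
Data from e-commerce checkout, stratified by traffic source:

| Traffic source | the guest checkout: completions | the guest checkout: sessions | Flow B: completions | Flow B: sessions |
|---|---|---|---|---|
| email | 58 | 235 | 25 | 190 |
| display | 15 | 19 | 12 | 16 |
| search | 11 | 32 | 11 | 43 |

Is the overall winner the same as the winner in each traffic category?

Yes

Email: the guest checkout 58/235 = 24.7%, Flow B 25/190 = 13.2% → the guest checkout
Display: the guest checkout 15/19 = 78.9%, Flow B 12/16 = 75.0% → the guest checkout
Search: the guest checkout 11/32 = 34.4%, Flow B 11/43 = 25.6% → the guest checkout
Overall: the guest checkout 84/286 = 29.4%, Flow B 48/249 = 19.3% → the guest checkout
The guest checkout wins overall and in every traffic group — no reversal.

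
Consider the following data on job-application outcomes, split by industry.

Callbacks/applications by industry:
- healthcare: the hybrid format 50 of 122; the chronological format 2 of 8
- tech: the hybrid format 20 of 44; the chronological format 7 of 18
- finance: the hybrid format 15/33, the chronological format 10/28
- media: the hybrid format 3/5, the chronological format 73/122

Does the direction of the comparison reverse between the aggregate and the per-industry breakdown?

Healthcare: the hybrid format 50/122 = 41.0%, the chronological format 2/8 = 25.0% → the hybrid format
Tech: the hybrid format 20/44 = 45.5%, the chronological format 7/18 = 38.9% → the hybrid format
Finance: the hybrid format 15/33 = 45.5%, the chronological format 10/28 = 35.7% → the hybrid format
Media: the hybrid format 3/5 = 60.0%, the chronological format 73/122 = 59.8% → the hybrid format
Overall: the hybrid format 88/204 = 43.1%, the chronological format 92/176 = 52.3% → the chronological format
The hybrid format wins each industry group but the chronological format wins overall — the comparison reverses. The hybrid format's applications skew toward healthcare, which has a lower base rate.

Yes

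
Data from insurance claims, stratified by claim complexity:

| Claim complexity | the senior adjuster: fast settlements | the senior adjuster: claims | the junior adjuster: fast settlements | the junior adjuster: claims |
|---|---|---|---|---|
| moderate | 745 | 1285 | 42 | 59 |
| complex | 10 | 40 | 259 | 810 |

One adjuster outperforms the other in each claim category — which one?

the junior adjuster

Moderate: the senior adjuster 745/1285 = 58.0%, the junior adjuster 42/59 = 71.2% → the junior adjuster
Complex: the senior adjuster 10/40 = 25.0%, the junior adjuster 259/810 = 32.0% → the junior adjuster
The junior adjuster has the higher rate in both groups.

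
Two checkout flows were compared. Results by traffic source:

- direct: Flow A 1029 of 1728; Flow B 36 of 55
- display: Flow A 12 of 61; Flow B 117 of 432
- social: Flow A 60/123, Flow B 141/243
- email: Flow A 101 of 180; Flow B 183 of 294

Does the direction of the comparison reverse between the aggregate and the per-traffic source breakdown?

Direct: Flow A 1029/1728 = 59.5%, Flow B 36/55 = 65.5% → Flow B
Display: Flow A 12/61 = 19.7%, Flow B 117/432 = 27.1% → Flow B
Social: Flow A 60/123 = 48.8%, Flow B 141/243 = 58.0% → Flow B
Email: Flow A 101/180 = 56.1%, Flow B 183/294 = 62.2% → Flow B
Overall: Flow A 1202/2092 = 57.5%, Flow B 477/1024 = 46.6% → Flow A
Flow B wins each traffic group but Flow A wins overall — the comparison reverses. Flow B's sessions skew toward display, which has a lower base rate.

Yes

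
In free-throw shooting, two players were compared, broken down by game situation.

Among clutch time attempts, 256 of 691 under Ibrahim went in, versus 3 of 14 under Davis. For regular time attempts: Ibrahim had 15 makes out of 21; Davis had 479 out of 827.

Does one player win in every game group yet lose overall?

Yes

Clutch time: Ibrahim 256/691 = 37.0%, Davis 3/14 = 21.4% → Ibrahim
Regular time: Ibrahim 15/21 = 71.4%, Davis 479/827 = 57.9% → Ibrahim
Overall: Ibrahim 271/712 = 38.1%, Davis 482/841 = 57.3% → Davis
Ibrahim wins each game group but Davis wins overall — the comparison reverses. Ibrahim's attempts skew toward clutch time, which has a lower base rate.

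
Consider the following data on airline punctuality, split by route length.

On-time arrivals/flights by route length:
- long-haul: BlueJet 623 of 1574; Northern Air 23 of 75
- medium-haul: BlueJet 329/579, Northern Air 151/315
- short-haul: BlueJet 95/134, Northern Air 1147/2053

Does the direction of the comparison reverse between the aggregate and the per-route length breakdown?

Long-haul: BlueJet 623/1574 = 39.6%, Northern Air 23/75 = 30.7% → BlueJet
Medium-haul: BlueJet 329/579 = 56.8%, Northern Air 151/315 = 47.9% → BlueJet
Short-haul: BlueJet 95/134 = 70.9%, Northern Air 1147/2053 = 55.9% → BlueJet
Overall: BlueJet 1047/2287 = 45.8%, Northern Air 1321/2443 = 54.1% → Northern Air
BlueJet wins each route group but Northern Air wins overall — the comparison reverses. BlueJet's flights skew toward long-haul, which has a lower base rate.

Yes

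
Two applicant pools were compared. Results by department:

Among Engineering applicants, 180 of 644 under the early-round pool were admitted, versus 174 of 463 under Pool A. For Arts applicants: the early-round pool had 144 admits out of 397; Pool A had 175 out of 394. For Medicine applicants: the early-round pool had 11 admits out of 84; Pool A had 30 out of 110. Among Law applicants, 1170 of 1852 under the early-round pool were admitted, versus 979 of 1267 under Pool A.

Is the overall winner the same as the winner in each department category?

Yes

Engineering: the early-round pool 180/644 = 28.0%, Pool A 174/463 = 37.6% → Pool A
Arts: the early-round pool 144/397 = 36.3%, Pool A 175/394 = 44.4% → Pool A
Medicine: the early-round pool 11/84 = 13.1%, Pool A 30/110 = 27.3% → Pool A
Law: the early-round pool 1170/1852 = 63.2%, Pool A 979/1267 = 77.3% → Pool A
Overall: the early-round pool 1505/2977 = 50.6%, Pool A 1358/2234 = 60.8% → Pool A
Pool A wins overall and in every department group — no reversal.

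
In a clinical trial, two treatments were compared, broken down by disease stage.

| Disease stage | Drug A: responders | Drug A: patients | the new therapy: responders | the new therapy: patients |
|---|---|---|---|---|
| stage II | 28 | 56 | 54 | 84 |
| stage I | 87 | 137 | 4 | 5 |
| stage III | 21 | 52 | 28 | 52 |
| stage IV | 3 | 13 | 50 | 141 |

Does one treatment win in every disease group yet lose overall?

Yes

Stage II: Drug A 28/56 = 50.0%, the new therapy 54/84 = 64.3% → the new therapy
Stage I: Drug A 87/137 = 63.5%, the new therapy 4/5 = 80.0% → the new therapy
Stage III: Drug A 21/52 = 40.4%, the new therapy 28/52 = 53.8% → the new therapy
Stage IV: Drug A 3/13 = 23.1%, the new therapy 50/141 = 35.5% → the new therapy
Overall: Drug A 139/258 = 53.9%, the new therapy 136/282 = 48.2% → Drug A
The new therapy wins each disease group but Drug A wins overall — the comparison reverses. The new therapy's patients skew toward stage IV, which has a lower base rate.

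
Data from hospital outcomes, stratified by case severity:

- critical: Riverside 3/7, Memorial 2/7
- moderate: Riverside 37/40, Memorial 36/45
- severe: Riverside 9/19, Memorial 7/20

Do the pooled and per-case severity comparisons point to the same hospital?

Critical: Riverside 3/7 = 42.9%, Memorial 2/7 = 28.6% → Riverside
Moderate: Riverside 37/40 = 92.5%, Memorial 36/45 = 80.0% → Riverside
Severe: Riverside 9/19 = 47.4%, Memorial 7/20 = 35.0% → Riverside
Overall: Riverside 49/66 = 74.2%, Memorial 45/72 = 62.5% → Riverside
Riverside wins overall and in every case group — no reversal.

Yes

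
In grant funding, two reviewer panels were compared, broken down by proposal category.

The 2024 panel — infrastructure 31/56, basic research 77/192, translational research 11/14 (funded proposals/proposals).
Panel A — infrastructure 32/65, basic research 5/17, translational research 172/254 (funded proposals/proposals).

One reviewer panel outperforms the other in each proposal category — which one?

Infrastructure: the 2024 panel 31/56 = 55.4%, Panel A 32/65 = 49.2% → the 2024 panel
Basic research: the 2024 panel 77/192 = 40.1%, Panel A 5/17 = 29.4% → the 2024 panel
Translational research: the 2024 panel 11/14 = 78.6%, Panel A 172/254 = 67.7% → the 2024 panel
The 2024 panel has the higher rate in all 3 groups.

the 2024 panel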